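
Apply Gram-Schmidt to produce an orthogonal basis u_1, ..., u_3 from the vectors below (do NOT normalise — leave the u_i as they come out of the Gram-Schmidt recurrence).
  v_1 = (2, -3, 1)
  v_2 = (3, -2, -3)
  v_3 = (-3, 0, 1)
Orthogonal basis:
  u_1 = (2, -3, 1)
  u_2 = (12/7, -1/14, -51/14)
  u_3 = (-308/227, -252/227, -140/227)

Apply the Gram-Schmidt recurrence
  u_1 = v_1
  u_i = v_i − Σ_{j<i} ((v_i · u_j) / (u_j · u_j)) · u_j.

Step by step this gives:
  u_1 = (2, -3, 1)
  u_2 = (12/7, -1/14, -51/14)
  u_3 = (-308/227, -252/227, -140/227)

Orthogonality check:
  u_2 · u_1 = 0 (should be 0)
  u_3 · u_1 = 0 (should be 0)
  u_3 · u_2 = 0 (should be 0)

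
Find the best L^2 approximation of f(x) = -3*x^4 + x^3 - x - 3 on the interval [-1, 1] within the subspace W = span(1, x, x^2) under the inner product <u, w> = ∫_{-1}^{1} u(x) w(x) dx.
g(x) = -18*x^2/7 - 2*x/5 - 96/35

The best approximation g ∈ W is the orthogonal projection of f onto W. Writing g = a_0 + a_1 x + a_2 x^2, the coefficients solve the normal equations G · a = b where
  G_{ij} = <φ_i, φ_j> and b_i = <f, φ_i>, with φ_0 = 1, φ_1 = x, φ_2 = x^2.
G =
  [2, 0, 2/3]
  [0, 2/3, 0]
  [2/3, 0, 2/5],
b = (-36/5, -4/15, -20/7).
Solving gives a_0 = -96/35, a_1 = -2/5, a_2 = -18/7, so
  g(x) = -18*x^2/7 - 2*x/5 - 96/35.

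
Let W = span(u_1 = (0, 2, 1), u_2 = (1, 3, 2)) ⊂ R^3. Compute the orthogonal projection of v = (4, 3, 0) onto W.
proj_W(v) = (17/6, 11/6, 7/3)

Set up U = [u_1 | ... | u_2] ∈ R^(3×2). The projector onto W = col(U) is P = U (U^T U)^(-1) U^T.
Compute U^T U =
  [5, 8]
  [8, 14],
and U^T v = (6, 13).
Solve U^T U · c = U^T v for the coefficients: c = (-10/3, 17/6). The projection is proj_W(v) = U c.
Check: (v - proj_W(v)) · u_1 = 0  (should be 0).
Check: (v - proj_W(v)) · u_2 = 0  (should be 0).
Result: proj_W(v) = (17/6, 11/6, 7/3).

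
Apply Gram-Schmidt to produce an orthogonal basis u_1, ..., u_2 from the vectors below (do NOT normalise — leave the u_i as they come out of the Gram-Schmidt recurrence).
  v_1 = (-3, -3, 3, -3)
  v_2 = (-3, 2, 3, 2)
Orthogonal basis:
  u_1 = (-3, -3, 3, -3)
  u_2 = (-5/2, 5/2, 5/2, 5/2)

Apply the Gram-Schmidt recurrence
  u_1 = v_1
  u_i = v_i − Σ_{j<i} ((v_i · u_j) / (u_j · u_j)) · u_j.

Step by step this gives:
  u_1 = (-3, -3, 3, -3)
  u_2 = (-5/2, 5/2, 5/2, 5/2)

Orthogonality check:
  u_2 · u_1 = 0 (should be 0)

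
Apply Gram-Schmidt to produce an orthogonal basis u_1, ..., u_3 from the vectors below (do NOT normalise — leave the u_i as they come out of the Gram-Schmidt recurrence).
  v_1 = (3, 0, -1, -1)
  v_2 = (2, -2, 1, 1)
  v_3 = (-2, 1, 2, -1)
Orthogonal basis:
  u_1 = (3, 0, -1, -1)
  u_2 = (10/11, -2, 15/11, 15/11)
  u_3 = (8/47, 20/47, 165/94, -117/94)

Apply the Gram-Schmidt recurrence
  u_1 = v_1
  u_i = v_i − Σ_{j<i} ((v_i · u_j) / (u_j · u_j)) · u_j.

Step by step this gives:
  u_1 = (3, 0, -1, -1)
  u_2 = (10/11, -2, 15/11, 15/11)
  u_3 = (8/47, 20/47, 165/94, -117/94)

Orthogonality check:
  u_2 · u_1 = 0 (should be 0)
  u_3 · u_1 = 0 (should be 0)
  u_3 · u_2 = 0 (should be 0)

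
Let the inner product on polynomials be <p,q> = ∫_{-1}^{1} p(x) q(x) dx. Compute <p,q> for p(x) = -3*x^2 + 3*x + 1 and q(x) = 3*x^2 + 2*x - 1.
<p,q> = 12/5

Expand the product: p(x)·q(x) = -9*x^4 + 3*x^3 + 12*x^2 - x - 1.
∫_{-1}^{1} of each monomial x^k gives [2/(k+1) if k even, 0 if k odd]. Integrating term-by-term (or equivalently evaluating the antiderivative F(x) = -9*x^5/5 + 3*x^4/4 + 4*x^3 - x^2/2 - x at the endpoints):
  F(1) − F(−1) = 29/20 − (-19/20) = 12/5.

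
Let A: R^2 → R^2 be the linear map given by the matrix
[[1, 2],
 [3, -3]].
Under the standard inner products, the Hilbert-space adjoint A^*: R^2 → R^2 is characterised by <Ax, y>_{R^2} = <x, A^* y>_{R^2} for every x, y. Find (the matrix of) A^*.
A^* = A^T =
[[1, 3],
 [2, -3]]

For real matrices with standard dot products, the defining identity <Ax, y> = <x, A^* y> gives (Ax)^T y = x^T (A^*) y, i.e. x^T A^T y = x^T (A^*) y. Since this holds for all x, y, we must have A^* = A^T. Therefore
A^* =
[[1, 3],
 [2, -3]].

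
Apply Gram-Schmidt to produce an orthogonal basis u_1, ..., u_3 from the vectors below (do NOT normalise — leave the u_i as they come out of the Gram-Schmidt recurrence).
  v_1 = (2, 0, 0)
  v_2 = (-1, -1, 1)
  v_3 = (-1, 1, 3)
Orthogonal basis:
  u_1 = (2, 0, 0)
  u_2 = (0, -1, 1)
  u_3 = (0, 2, 2)

Apply the Gram-Schmidt recurrence
  u_1 = v_1
  u_i = v_i − Σ_{j<i} ((v_i · u_j) / (u_j · u_j)) · u_j.

Step by step this gives:
  u_1 = (2, 0, 0)
  u_2 = (0, -1, 1)
  u_3 = (0, 2, 2)

Orthogonality check:
  u_2 · u_1 = 0 (should be 0)
  u_3 · u_1 = 0 (should be 0)
  u_3 · u_2 = 0 (should be 0)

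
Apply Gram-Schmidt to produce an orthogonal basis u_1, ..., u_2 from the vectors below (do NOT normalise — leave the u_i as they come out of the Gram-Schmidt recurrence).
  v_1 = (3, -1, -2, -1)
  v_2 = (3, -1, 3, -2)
Orthogonal basis:
  u_1 = (3, -1, -2, -1)
  u_2 = (9/5, -3/5, 19/5, -8/5)

Apply the Gram-Schmidt recurrence
  u_1 = v_1
  u_i = v_i − Σ_{j<i} ((v_i · u_j) / (u_j · u_j)) · u_j.

Step by step this gives:
  u_1 = (3, -1, -2, -1)
  u_2 = (9/5, -3/5, 19/5, -8/5)

Orthogonality check:
  u_2 · u_1 = 0 (should be 0)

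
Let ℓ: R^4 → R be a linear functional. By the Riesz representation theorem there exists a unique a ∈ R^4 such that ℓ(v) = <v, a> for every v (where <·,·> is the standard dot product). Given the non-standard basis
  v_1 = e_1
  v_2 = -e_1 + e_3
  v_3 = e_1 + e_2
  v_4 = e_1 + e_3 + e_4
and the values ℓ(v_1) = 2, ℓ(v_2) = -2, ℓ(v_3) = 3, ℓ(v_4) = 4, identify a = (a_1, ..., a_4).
a = (2, 1, 0, 2)

Write a = (a_1, ..., a_4) in the standard basis. For each basis vector v_i, ℓ(v_i) = <v_i, a> is a linear equation in the a_j's. Collect the n equations into a matrix system V a = ℓ, where row i of V is v_i (expressed in the standard basis). Since V is invertible (lower-triangular with 1s on the diagonal, up to permutation), solve by back-substitution:
  V =
[[1, 0, 0, 0],
 [-1, 0, 1, 0],
 [1, 1, 0, 0],
 [1, 0, 1, 1]]
  V a = (2, -2, 3, 4)
Solving gives a = (2, 1, 0, 2).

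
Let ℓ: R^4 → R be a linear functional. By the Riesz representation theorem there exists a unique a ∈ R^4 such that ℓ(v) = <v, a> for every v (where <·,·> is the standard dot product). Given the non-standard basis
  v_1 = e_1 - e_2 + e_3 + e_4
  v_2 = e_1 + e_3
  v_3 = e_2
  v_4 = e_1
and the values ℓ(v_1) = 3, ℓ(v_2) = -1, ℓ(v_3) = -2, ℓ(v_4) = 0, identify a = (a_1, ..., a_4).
a = (0, -2, -1, 2)

Write a = (a_1, ..., a_4) in the standard basis. For each basis vector v_i, ℓ(v_i) = <v_i, a> is a linear equation in the a_j's. Collect the n equations into a matrix system V a = ℓ, where row i of V is v_i (expressed in the standard basis). Since V is invertible (lower-triangular with 1s on the diagonal, up to permutation), solve by back-substitution:
  V =
[[1, -1, 1, 1],
 [1, 0, 1, 0],
 [0, 1, 0, 0],
 [1, 0, 0, 0]]
  V a = (3, -1, -2, 0)
Solving gives a = (0, -2, -1, 2).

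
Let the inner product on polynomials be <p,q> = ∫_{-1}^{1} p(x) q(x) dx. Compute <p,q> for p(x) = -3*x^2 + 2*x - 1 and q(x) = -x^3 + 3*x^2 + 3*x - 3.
<p,q> = 48/5

Expand the product: p(x)·q(x) = 3*x^5 - 11*x^4 - 2*x^3 + 12*x^2 - 9*x + 3.
∫_{-1}^{1} of each monomial x^k gives [2/(k+1) if k even, 0 if k odd]. Integrating term-by-term (or equivalently evaluating the antiderivative F(x) = x^6/2 - 11*x^5/5 - x^4/2 + 4*x^3 - 9*x^2/2 + 3*x at the endpoints):
  F(1) − F(−1) = 3/10 − (-93/10) = 48/5.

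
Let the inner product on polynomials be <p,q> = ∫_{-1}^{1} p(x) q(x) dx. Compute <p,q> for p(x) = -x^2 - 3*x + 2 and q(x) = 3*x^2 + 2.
<p,q> = 142/15

Expand the product: p(x)·q(x) = -3*x^4 - 9*x^3 + 4*x^2 - 6*x + 4.
∫_{-1}^{1} of each monomial x^k gives [2/(k+1) if k even, 0 if k odd]. Integrating term-by-term (or equivalently evaluating the antiderivative F(x) = -3*x^5/5 - 9*x^4/4 + 4*x^3/3 - 3*x^2 + 4*x at the endpoints):
  F(1) − F(−1) = -31/60 − (-599/60) = 142/15.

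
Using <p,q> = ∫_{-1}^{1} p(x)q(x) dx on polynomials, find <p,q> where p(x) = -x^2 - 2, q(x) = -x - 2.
<p,q> = 28/3

Expand the product: p(x)·q(x) = x^3 + 2*x^2 + 2*x + 4.
∫_{-1}^{1} of each monomial x^k gives [2/(k+1) if k even, 0 if k odd]. Integrating term-by-term (or equivalently evaluating the antiderivative F(x) = x^4/4 + 2*x^3/3 + x^2 + 4*x at the endpoints):
  F(1) − F(−1) = 71/12 − (-41/12) = 28/3.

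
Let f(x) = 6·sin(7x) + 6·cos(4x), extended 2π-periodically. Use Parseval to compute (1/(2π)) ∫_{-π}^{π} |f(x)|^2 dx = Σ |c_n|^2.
Σ |c_n|^2 = 36

Expand |f|^2 and use orthogonality of {sin(nx), cos(mx)} on [-π, π]:
  ∫_{-π}^{π} sin(nx)^2 dx = π, ∫ cos(mx)^2 dx = π, and cross terms integrate to 0.
So ∫_{-π}^{π} f(x)^2 dx = 6^2 · π + 6^2 · π = (36 + 36)π.
Divide by 2π: (36 + 36)/2 = 36.
By Parseval, this equals Σ |c_n|^2.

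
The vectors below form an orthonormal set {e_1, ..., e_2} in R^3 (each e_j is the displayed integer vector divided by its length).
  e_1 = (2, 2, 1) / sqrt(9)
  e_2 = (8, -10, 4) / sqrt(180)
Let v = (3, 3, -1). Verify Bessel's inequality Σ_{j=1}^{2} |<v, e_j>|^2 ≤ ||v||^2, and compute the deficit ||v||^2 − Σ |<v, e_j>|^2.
Σ |<v, e_j>|^2 = 14; ||v||^2 = 19; deficit = 5

Write each e_j = u_j / sqrt(<u_j, u_j>) where u_j is the displayed integer vector. Then <v, e_j> = <v, u_j> / sqrt(<u_j, u_j>), so |<v, e_j>|^2 = <v, u_j>^2 / <u_j, u_j>.
Coefficients: <v, e_1> = 11/sqrt(9), <v, e_2> = -10/sqrt(180).
Square and sum: Σ |<v, e_j>|^2 = 14.
Compute ||v||^2 = v·v = 19.
Deficit = 19 − 14 = 5 ≥ 0, confirming Bessel's inequality. (The deficit equals ||v − Σ <v,e_j> e_j||^2, the squared distance from v to span{e_j}.)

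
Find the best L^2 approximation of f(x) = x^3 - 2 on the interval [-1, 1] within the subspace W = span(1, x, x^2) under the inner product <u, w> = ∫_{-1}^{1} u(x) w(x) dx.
g(x) = 3*x/5 - 2

The best approximation g ∈ W is the orthogonal projection of f onto W. Writing g = a_0 + a_1 x + a_2 x^2, the coefficients solve the normal equations G · a = b where
  G_{ij} = <φ_i, φ_j> and b_i = <f, φ_i>, with φ_0 = 1, φ_1 = x, φ_2 = x^2.
G =
  [2, 0, 2/3]
  [0, 2/3, 0]
  [2/3, 0, 2/5],
b = (-4, 2/5, -4/3).
Solving gives a_0 = -2, a_1 = 3/5, a_2 = 0, so
  g(x) = 3*x/5 - 2.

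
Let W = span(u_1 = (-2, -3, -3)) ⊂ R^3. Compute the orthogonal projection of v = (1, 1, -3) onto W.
proj_W(v) = (-4/11, -6/11, -6/11)

Set up U = [u_1 | ... | u_1] ∈ R^(3×1). The projector onto W = col(U) is P = U (U^T U)^(-1) U^T.
Compute U^T U =
  [22],
and U^T v = (4).
Solve U^T U · c = U^T v for the coefficients: c = (2/11). The projection is proj_W(v) = U c.
Check: (v - proj_W(v)) · u_1 = 0  (should be 0).
Result: proj_W(v) = (-4/11, -6/11, -6/11).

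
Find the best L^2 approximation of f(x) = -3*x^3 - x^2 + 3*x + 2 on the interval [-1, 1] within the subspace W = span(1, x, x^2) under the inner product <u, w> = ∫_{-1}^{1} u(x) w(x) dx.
g(x) = -x^2 + 6*x/5 + 2

The best approximation g ∈ W is the orthogonal projection of f onto W. Writing g = a_0 + a_1 x + a_2 x^2, the coefficients solve the normal equations G · a = b where
  G_{ij} = <φ_i, φ_j> and b_i = <f, φ_i>, with φ_0 = 1, φ_1 = x, φ_2 = x^2.
G =
  [2, 0, 2/3]
  [0, 2/3, 0]
  [2/3, 0, 2/5],
b = (10/3, 4/5, 14/15).
Solving gives a_0 = 2, a_1 = 6/5, a_2 = -1, so
  g(x) = -x^2 + 6*x/5 + 2.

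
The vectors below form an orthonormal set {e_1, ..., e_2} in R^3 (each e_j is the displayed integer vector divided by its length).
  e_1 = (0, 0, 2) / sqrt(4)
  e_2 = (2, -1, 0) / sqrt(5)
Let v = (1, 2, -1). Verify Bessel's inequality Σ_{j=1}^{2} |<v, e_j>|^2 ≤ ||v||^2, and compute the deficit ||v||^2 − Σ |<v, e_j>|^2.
Σ |<v, e_j>|^2 = 1; ||v||^2 = 6; deficit = 5

Write each e_j = u_j / sqrt(<u_j, u_j>) where u_j is the displayed integer vector. Then <v, e_j> = <v, u_j> / sqrt(<u_j, u_j>), so |<v, e_j>|^2 = <v, u_j>^2 / <u_j, u_j>.
Coefficients: <v, e_1> = -2/sqrt(4), <v, e_2> = 0/sqrt(5).
Square and sum: Σ |<v, e_j>|^2 = 1.
Compute ||v||^2 = v·v = 6.
Deficit = 6 − 1 = 5 ≥ 0, confirming Bessel's inequality. (The deficit equals ||v − Σ <v,e_j> e_j||^2, the squared distance from v to span{e_j}.)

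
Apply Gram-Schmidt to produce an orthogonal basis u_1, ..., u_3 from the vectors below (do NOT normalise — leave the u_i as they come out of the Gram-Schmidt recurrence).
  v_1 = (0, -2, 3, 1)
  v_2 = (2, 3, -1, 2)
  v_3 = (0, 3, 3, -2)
Orthogonal basis:
  u_1 = (0, -2, 3, 1)
  u_2 = (2, 2, 1/2, 5/2)
  u_3 = (-10/29, 568/203, 548/203, -508/203)

Apply the Gram-Schmidt recurrence
  u_1 = v_1
  u_i = v_i − Σ_{j<i} ((v_i · u_j) / (u_j · u_j)) · u_j.

Step by step this gives:
  u_1 = (0, -2, 3, 1)
  u_2 = (2, 2, 1/2, 5/2)
  u_3 = (-10/29, 568/203, 548/203, -508/203)

Orthogonality check:
  u_2 · u_1 = 0 (should be 0)
  u_3 · u_1 = 0 (should be 0)
  u_3 · u_2 = 0 (should be 0)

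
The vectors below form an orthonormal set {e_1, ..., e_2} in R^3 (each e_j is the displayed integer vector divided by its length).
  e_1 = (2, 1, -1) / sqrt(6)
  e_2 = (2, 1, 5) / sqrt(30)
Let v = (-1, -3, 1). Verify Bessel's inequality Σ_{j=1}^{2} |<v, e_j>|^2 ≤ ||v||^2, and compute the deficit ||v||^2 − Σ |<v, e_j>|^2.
Σ |<v, e_j>|^2 = 6; ||v||^2 = 11; deficit = 5

Write each e_j = u_j / sqrt(<u_j, u_j>) where u_j is the displayed integer vector. Then <v, e_j> = <v, u_j> / sqrt(<u_j, u_j>), so |<v, e_j>|^2 = <v, u_j>^2 / <u_j, u_j>.
Coefficients: <v, e_1> = -6/sqrt(6), <v, e_2> = 0/sqrt(30).
Square and sum: Σ |<v, e_j>|^2 = 6.
Compute ||v||^2 = v·v = 11.
Deficit = 11 − 6 = 5 ≥ 0, confirming Bessel's inequality. (The deficit equals ||v − Σ <v,e_j> e_j||^2, the squared distance from v to span{e_j}.)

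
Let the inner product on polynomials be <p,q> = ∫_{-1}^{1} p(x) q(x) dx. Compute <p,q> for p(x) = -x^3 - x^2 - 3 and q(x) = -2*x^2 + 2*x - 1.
<p,q> = 32/3

Expand the product: p(x)·q(x) = 2*x^5 - x^3 + 7*x^2 - 6*x + 3.
∫_{-1}^{1} of each monomial x^k gives [2/(k+1) if k even, 0 if k odd]. Integrating term-by-term (or equivalently evaluating the antiderivative F(x) = x^6/3 - x^4/4 + 7*x^3/3 - 3*x^2 + 3*x at the endpoints):
  F(1) − F(−1) = 29/12 − (-33/4) = 32/3.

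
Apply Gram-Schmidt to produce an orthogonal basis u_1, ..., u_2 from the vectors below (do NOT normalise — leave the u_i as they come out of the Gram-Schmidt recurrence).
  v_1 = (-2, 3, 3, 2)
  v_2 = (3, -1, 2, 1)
Orthogonal basis:
  u_1 = (-2, 3, 3, 2)
  u_2 = (38/13, -23/26, 55/26, 14/13)

Apply the Gram-Schmidt recurrence
  u_1 = v_1
  u_i = v_i − Σ_{j<i} ((v_i · u_j) / (u_j · u_j)) · u_j.

Step by step this gives:
  u_1 = (-2, 3, 3, 2)
  u_2 = (38/13, -23/26, 55/26, 14/13)

Orthogonality check:
  u_2 · u_1 = 0 (should be 0)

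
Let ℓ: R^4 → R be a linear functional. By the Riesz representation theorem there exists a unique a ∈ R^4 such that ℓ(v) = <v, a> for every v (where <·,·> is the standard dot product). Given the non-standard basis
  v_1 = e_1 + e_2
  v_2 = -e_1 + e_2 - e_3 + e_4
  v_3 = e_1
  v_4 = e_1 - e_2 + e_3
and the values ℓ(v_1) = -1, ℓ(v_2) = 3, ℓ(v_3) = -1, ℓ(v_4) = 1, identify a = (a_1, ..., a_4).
a = (-1, 0, 2, 4)

Write a = (a_1, ..., a_4) in the standard basis. For each basis vector v_i, ℓ(v_i) = <v_i, a> is a linear equation in the a_j's. Collect the n equations into a matrix system V a = ℓ, where row i of V is v_i (expressed in the standard basis). Since V is invertible (lower-triangular with 1s on the diagonal, up to permutation), solve by back-substitution:
  V =
[[1, 1, 0, 0],
 [-1, 1, -1, 1],
 [1, 0, 0, 0],
 [1, -1, 1, 0]]
  V a = (-1, 3, -1, 1)
Solving gives a = (-1, 0, 2, 4).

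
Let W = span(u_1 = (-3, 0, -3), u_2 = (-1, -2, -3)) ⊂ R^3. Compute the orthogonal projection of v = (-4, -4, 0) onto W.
proj_W(v) = (-4/3, -4/3, -8/3)

Set up U = [u_1 | ... | u_2] ∈ R^(3×2). The projector onto W = col(U) is P = U (U^T U)^(-1) U^T.
Compute U^T U =
  [18, 12]
  [12, 14],
and U^T v = (12, 12).
Solve U^T U · c = U^T v for the coefficients: c = (2/9, 2/3). The projection is proj_W(v) = U c.
Check: (v - proj_W(v)) · u_1 = 0  (should be 0).
Check: (v - proj_W(v)) · u_2 = 0  (should be 0).
Result: proj_W(v) = (-4/3, -4/3, -8/3).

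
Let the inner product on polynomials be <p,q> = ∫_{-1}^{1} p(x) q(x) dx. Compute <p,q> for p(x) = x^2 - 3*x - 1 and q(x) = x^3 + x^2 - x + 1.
<p,q> = -4/5

Expand the product: p(x)·q(x) = x^5 - 2*x^4 - 5*x^3 + 3*x^2 - 2*x - 1.
∫_{-1}^{1} of each monomial x^k gives [2/(k+1) if k even, 0 if k odd]. Integrating term-by-term (or equivalently evaluating the antiderivative F(x) = x^6/6 - 2*x^5/5 - 5*x^4/4 + x^3 - x^2 - x at the endpoints):
  F(1) − F(−1) = -149/60 − (-101/60) = -4/5.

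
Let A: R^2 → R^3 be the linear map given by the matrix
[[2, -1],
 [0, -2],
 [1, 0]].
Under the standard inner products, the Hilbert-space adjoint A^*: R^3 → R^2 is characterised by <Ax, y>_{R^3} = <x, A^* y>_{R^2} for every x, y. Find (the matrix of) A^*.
A^* = A^T =
[[2, 0, 1],
 [-1, -2, 0]]

For real matrices with standard dot products, the defining identity <Ax, y> = <x, A^* y> gives (Ax)^T y = x^T (A^*) y, i.e. x^T A^T y = x^T (A^*) y. Since this holds for all x, y, we must have A^* = A^T. Therefore
A^* =
[[2, 0, 1],
 [-1, -2, 0]].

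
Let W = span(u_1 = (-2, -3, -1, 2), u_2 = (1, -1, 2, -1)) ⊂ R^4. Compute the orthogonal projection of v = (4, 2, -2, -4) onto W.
proj_W(v) = (244/117, 142/39, 86/117, -244/117)

Set up U = [u_1 | ... | u_2] ∈ R^(4×2). The projector onto W = col(U) is P = U (U^T U)^(-1) U^T.
Compute U^T U =
  [18, -3]
  [-3, 7],
and U^T v = (-20, 2).
Solve U^T U · c = U^T v for the coefficients: c = (-134/117, -8/39). The projection is proj_W(v) = U c.
Check: (v - proj_W(v)) · u_1 = 0  (should be 0).
Check: (v - proj_W(v)) · u_2 = 0  (should be 0).
Result: proj_W(v) = (244/117, 142/39, 86/117, -244/117).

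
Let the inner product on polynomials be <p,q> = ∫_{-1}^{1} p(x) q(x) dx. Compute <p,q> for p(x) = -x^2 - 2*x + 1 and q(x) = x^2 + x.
<p,q> = -16/15

Expand the product: p(x)·q(x) = -x^4 - 3*x^3 - x^2 + x.
∫_{-1}^{1} of each monomial x^k gives [2/(k+1) if k even, 0 if k odd]. Integrating term-by-term (or equivalently evaluating the antiderivative F(x) = -x^5/5 - 3*x^4/4 - x^3/3 + x^2/2 at the endpoints):
  F(1) − F(−1) = -47/60 − (17/60) = -16/15.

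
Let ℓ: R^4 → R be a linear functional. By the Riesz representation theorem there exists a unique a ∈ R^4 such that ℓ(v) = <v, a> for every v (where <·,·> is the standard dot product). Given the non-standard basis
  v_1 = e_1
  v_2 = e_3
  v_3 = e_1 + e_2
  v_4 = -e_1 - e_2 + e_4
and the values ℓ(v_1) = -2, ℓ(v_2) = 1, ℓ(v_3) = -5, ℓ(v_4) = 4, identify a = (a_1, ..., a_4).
a = (-2, -3, 1, -1)

Write a = (a_1, ..., a_4) in the standard basis. For each basis vector v_i, ℓ(v_i) = <v_i, a> is a linear equation in the a_j's. Collect the n equations into a matrix system V a = ℓ, where row i of V is v_i (expressed in the standard basis). Since V is invertible (lower-triangular with 1s on the diagonal, up to permutation), solve by back-substitution:
  V =
[[1, 0, 0, 0],
 [0, 0, 1, 0],
 [1, 1, 0, 0],
 [-1, -1, 0, 1]]
  V a = (-2, 1, -5, 4)
Solving gives a = (-2, -3, 1, -1).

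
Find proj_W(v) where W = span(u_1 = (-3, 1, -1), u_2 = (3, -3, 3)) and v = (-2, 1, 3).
proj_W(v) = (-2, -1, 1)

Set up U = [u_1 | ... | u_2] ∈ R^(3×2). The projector onto W = col(U) is P = U (U^T U)^(-1) U^T.
Compute U^T U =
  [11, -15]
  [-15, 27],
and U^T v = (4, 0).
Solve U^T U · c = U^T v for the coefficients: c = (3/2, 5/6). The projection is proj_W(v) = U c.
Check: (v - proj_W(v)) · u_1 = 0  (should be 0).
Check: (v - proj_W(v)) · u_2 = 0  (should be 0).
Result: proj_W(v) = (-2, -1, 1).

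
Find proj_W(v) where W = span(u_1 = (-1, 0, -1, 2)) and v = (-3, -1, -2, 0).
proj_W(v) = (-5/6, 0, -5/6, 5/3)

Set up U = [u_1 | ... | u_1] ∈ R^(4×1). The projector onto W = col(U) is P = U (U^T U)^(-1) U^T.
Compute U^T U =
  [6],
and U^T v = (5).
Solve U^T U · c = U^T v for the coefficients: c = (5/6). The projection is proj_W(v) = U c.
Check: (v - proj_W(v)) · u_1 = 0  (should be 0).
Result: proj_W(v) = (-5/6, 0, -5/6, 5/3).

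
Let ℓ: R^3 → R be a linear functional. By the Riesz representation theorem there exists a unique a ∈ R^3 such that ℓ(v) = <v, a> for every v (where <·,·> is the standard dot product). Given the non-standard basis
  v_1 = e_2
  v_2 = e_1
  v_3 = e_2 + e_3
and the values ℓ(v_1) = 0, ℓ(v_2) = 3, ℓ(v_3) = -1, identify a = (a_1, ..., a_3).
a = (3, 0, -1)

Write a = (a_1, ..., a_3) in the standard basis. For each basis vector v_i, ℓ(v_i) = <v_i, a> is a linear equation in the a_j's. Collect the n equations into a matrix system V a = ℓ, where row i of V is v_i (expressed in the standard basis). Since V is invertible (lower-triangular with 1s on the diagonal, up to permutation), solve by back-substitution:
  V =
[[0, 1, 0],
 [1, 0, 0],
 [0, 1, 1]]
  V a = (0, 3, -1)
Solving gives a = (3, 0, -1).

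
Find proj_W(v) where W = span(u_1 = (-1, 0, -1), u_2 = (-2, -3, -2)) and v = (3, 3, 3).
proj_W(v) = (3, 3, 3)

Set up U = [u_1 | ... | u_2] ∈ R^(3×2). The projector onto W = col(U) is P = U (U^T U)^(-1) U^T.
Compute U^T U =
  [2, 4]
  [4, 17],
and U^T v = (-6, -21).
Solve U^T U · c = U^T v for the coefficients: c = (-1, -1). The projection is proj_W(v) = U c.
Check: (v - proj_W(v)) · u_1 = 0  (should be 0).
Check: (v - proj_W(v)) · u_2 = 0  (should be 0).
Result: proj_W(v) = (3, 3, 3).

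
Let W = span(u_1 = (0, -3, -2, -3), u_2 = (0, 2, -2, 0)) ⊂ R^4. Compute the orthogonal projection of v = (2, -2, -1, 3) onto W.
proj_W(v) = (0, -14/43, 29/43, 9/43)

Set up U = [u_1 | ... | u_2] ∈ R^(4×2). The projector onto W = col(U) is P = U (U^T U)^(-1) U^T.
Compute U^T U =
  [22, -2]
  [-2, 8],
and U^T v = (-1, -2).
Solve U^T U · c = U^T v for the coefficients: c = (-3/43, -23/86). The projection is proj_W(v) = U c.
Check: (v - proj_W(v)) · u_1 = 0  (should be 0).
Check: (v - proj_W(v)) · u_2 = 0  (should be 0).
Result: proj_W(v) = (0, -14/43, 29/43, 9/43).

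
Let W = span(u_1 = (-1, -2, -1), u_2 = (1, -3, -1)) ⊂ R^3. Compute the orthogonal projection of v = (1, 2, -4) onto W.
proj_W(v) = (1/6, 1/3, 1/6)

Set up U = [u_1 | ... | u_2] ∈ R^(3×2). The projector onto W = col(U) is P = U (U^T U)^(-1) U^T.
Compute U^T U =
  [6, 6]
  [6, 11],
and U^T v = (-1, -1).
Solve U^T U · c = U^T v for the coefficients: c = (-1/6, 0). The projection is proj_W(v) = U c.
Check: (v - proj_W(v)) · u_1 = 0  (should be 0).
Check: (v - proj_W(v)) · u_2 = 0  (should be 0).
Result: proj_W(v) = (1/6, 1/3, 1/6).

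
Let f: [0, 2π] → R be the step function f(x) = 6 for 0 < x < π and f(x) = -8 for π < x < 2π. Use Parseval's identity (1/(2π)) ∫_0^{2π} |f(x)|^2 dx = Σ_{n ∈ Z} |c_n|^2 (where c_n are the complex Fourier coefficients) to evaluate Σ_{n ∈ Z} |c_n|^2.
Σ |c_n|^2 = 50

Parseval equates the L^2 energy of f (normalised by 1/(2π)) with the ℓ^2 sum of its Fourier coefficients: (1/(2π)) ∫_0^{2π} |f|^2 = Σ |c_n|^2.
Compute the left side: (1/(2π)) [∫_0^π 6^2 dx + ∫_π^{2π} (-8)^2 dx] = (1/(2π)) · (36π + 64π) = (36 + 64)/2 = 50.
So Σ_{n ∈ Z} |c_n|^2 = 50.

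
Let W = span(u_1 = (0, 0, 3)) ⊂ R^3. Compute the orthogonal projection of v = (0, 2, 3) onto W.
proj_W(v) = (0, 0, 3)

Set up U = [u_1 | ... | u_1] ∈ R^(3×1). The projector onto W = col(U) is P = U (U^T U)^(-1) U^T.
Compute U^T U =
  [9],
and U^T v = (9).
Solve U^T U · c = U^T v for the coefficients: c = (1). The projection is proj_W(v) = U c.
Check: (v - proj_W(v)) · u_1 = 0  (should be 0).
Result: proj_W(v) = (0, 0, 3).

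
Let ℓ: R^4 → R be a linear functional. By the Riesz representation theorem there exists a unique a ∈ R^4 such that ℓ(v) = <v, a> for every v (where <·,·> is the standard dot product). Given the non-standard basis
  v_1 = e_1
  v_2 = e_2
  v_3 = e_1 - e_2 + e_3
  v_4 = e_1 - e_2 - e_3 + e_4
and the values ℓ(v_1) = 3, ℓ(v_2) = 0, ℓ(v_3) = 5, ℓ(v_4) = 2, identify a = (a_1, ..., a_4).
a = (3, 0, 2, 1)

Write a = (a_1, ..., a_4) in the standard basis. For each basis vector v_i, ℓ(v_i) = <v_i, a> is a linear equation in the a_j's. Collect the n equations into a matrix system V a = ℓ, where row i of V is v_i (expressed in the standard basis). Since V is invertible (lower-triangular with 1s on the diagonal, up to permutation), solve by back-substitution:
  V =
[[1, 0, 0, 0],
 [0, 1, 0, 0],
 [1, -1, 1, 0],
 [1, -1, -1, 1]]
  V a = (3, 0, 5, 2)
Solving gives a = (3, 0, 2, 1).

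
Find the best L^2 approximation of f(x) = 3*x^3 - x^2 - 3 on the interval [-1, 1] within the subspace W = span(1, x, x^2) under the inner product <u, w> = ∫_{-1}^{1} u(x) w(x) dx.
g(x) = -x^2 + 9*x/5 - 3

The best approximation g ∈ W is the orthogonal projection of f onto W. Writing g = a_0 + a_1 x + a_2 x^2, the coefficients solve the normal equations G · a = b where
  G_{ij} = <φ_i, φ_j> and b_i = <f, φ_i>, with φ_0 = 1, φ_1 = x, φ_2 = x^2.
G =
  [2, 0, 2/3]
  [0, 2/3, 0]
  [2/3, 0, 2/5],
b = (-20/3, 6/5, -12/5).
Solving gives a_0 = -3, a_1 = 9/5, a_2 = -1, so
  g(x) = -x^2 + 9*x/5 - 3.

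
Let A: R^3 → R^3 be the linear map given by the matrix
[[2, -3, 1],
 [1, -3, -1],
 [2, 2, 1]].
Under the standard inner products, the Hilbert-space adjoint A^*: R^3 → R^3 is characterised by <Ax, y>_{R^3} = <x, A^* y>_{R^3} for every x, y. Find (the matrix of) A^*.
A^* = A^T =
[[2, 1, 2],
 [-3, -3, 2],
 [1, -1, 1]]

For real matrices with standard dot products, the defining identity <Ax, y> = <x, A^* y> gives (Ax)^T y = x^T (A^*) y, i.e. x^T A^T y = x^T (A^*) y. Since this holds for all x, y, we must have A^* = A^T. Therefore
A^* =
[[2, 1, 2],
 [-3, -3, 2],
 [1, -1, 1]].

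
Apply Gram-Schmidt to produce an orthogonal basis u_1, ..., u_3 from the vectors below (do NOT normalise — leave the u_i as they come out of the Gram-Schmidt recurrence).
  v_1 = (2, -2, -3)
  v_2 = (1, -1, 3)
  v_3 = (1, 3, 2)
Orthogonal basis:
  u_1 = (2, -2, -3)
  u_2 = (27/17, -27/17, 36/17)
  u_3 = (2, 2, 0)

Apply the Gram-Schmidt recurrence
  u_1 = v_1
  u_i = v_i − Σ_{j<i} ((v_i · u_j) / (u_j · u_j)) · u_j.

Step by step this gives:
  u_1 = (2, -2, -3)
  u_2 = (27/17, -27/17, 36/17)
  u_3 = (2, 2, 0)

Orthogonality check:
  u_2 · u_1 = 0 (should be 0)
  u_3 · u_1 = 0 (should be 0)
  u_3 · u_2 = 0 (should be 0)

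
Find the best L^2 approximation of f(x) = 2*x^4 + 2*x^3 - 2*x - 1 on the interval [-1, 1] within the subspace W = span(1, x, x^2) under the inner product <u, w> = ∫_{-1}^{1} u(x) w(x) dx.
g(x) = 12*x^2/7 - 4*x/5 - 41/35

The best approximation g ∈ W is the orthogonal projection of f onto W. Writing g = a_0 + a_1 x + a_2 x^2, the coefficients solve the normal equations G · a = b where
  G_{ij} = <φ_i, φ_j> and b_i = <f, φ_i>, with φ_0 = 1, φ_1 = x, φ_2 = x^2.
G =
  [2, 0, 2/3]
  [0, 2/3, 0]
  [2/3, 0, 2/5],
b = (-6/5, -8/15, -2/21).
Solving gives a_0 = -41/35, a_1 = -4/5, a_2 = 12/7, so
  g(x) = 12*x^2/7 - 4*x/5 - 41/35.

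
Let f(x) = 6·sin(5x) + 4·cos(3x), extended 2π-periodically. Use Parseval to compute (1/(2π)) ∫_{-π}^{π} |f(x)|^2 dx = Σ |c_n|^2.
Σ |c_n|^2 = 26

Expand |f|^2 and use orthogonality of {sin(nx), cos(mx)} on [-π, π]:
  ∫_{-π}^{π} sin(nx)^2 dx = π, ∫ cos(mx)^2 dx = π, and cross terms integrate to 0.
So ∫_{-π}^{π} f(x)^2 dx = 6^2 · π + 4^2 · π = (36 + 16)π.
Divide by 2π: (36 + 16)/2 = 26.
By Parseval, this equals Σ |c_n|^2.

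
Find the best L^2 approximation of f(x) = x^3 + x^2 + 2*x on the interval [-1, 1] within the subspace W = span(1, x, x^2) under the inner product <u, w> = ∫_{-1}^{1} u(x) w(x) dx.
g(x) = x^2 + 13*x/5

The best approximation g ∈ W is the orthogonal projection of f onto W. Writing g = a_0 + a_1 x + a_2 x^2, the coefficients solve the normal equations G · a = b where
  G_{ij} = <φ_i, φ_j> and b_i = <f, φ_i>, with φ_0 = 1, φ_1 = x, φ_2 = x^2.
G =
  [2, 0, 2/3]
  [0, 2/3, 0]
  [2/3, 0, 2/5],
b = (2/3, 26/15, 2/5).
Solving gives a_0 = 0, a_1 = 13/5, a_2 = 1, so
  g(x) = x^2 + 13*x/5.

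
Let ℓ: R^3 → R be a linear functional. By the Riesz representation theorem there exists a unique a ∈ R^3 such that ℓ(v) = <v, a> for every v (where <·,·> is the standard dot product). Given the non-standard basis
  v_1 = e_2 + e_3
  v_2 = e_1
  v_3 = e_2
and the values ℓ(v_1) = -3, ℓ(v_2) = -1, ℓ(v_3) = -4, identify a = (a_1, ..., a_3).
a = (-1, -4, 1)

Write a = (a_1, ..., a_3) in the standard basis. For each basis vector v_i, ℓ(v_i) = <v_i, a> is a linear equation in the a_j's. Collect the n equations into a matrix system V a = ℓ, where row i of V is v_i (expressed in the standard basis). Since V is invertible (lower-triangular with 1s on the diagonal, up to permutation), solve by back-substitution:
  V =
[[0, 1, 1],
 [1, 0, 0],
 [0, 1, 0]]
  V a = (-3, -1, -4)
Solving gives a = (-1, -4, 1).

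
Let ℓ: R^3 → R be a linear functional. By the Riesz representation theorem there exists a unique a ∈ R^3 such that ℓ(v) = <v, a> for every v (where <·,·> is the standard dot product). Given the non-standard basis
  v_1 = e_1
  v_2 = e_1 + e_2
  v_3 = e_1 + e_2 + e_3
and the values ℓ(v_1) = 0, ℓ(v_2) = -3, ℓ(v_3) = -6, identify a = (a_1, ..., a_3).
a = (0, -3, -3)

Write a = (a_1, ..., a_3) in the standard basis. For each basis vector v_i, ℓ(v_i) = <v_i, a> is a linear equation in the a_j's. Collect the n equations into a matrix system V a = ℓ, where row i of V is v_i (expressed in the standard basis). Since V is invertible (lower-triangular with 1s on the diagonal, up to permutation), solve by back-substitution:
  V =
[[1, 0, 0],
 [1, 1, 0],
 [1, 1, 1]]
  V a = (0, -3, -6)
Solving gives a = (0, -3, -3).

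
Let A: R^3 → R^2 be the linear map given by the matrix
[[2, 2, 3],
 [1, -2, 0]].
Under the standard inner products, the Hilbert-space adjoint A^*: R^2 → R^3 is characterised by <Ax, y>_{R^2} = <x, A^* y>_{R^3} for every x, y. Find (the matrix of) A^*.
A^* = A^T =
[[2, 1],
 [2, -2],
 [3, 0]]

For real matrices with standard dot products, the defining identity <Ax, y> = <x, A^* y> gives (Ax)^T y = x^T (A^*) y, i.e. x^T A^T y = x^T (A^*) y. Since this holds for all x, y, we must have A^* = A^T. Therefore
A^* =
[[2, 1],
 [2, -2],
 [3, 0]].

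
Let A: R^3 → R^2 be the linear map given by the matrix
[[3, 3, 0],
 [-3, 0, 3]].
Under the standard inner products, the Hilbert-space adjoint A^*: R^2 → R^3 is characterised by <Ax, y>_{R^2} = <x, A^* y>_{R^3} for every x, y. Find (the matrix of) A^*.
A^* = A^T =
[[3, -3],
 [3, 0],
 [0, 3]]

For real matrices with standard dot products, the defining identity <Ax, y> = <x, A^* y> gives (Ax)^T y = x^T (A^*) y, i.e. x^T A^T y = x^T (A^*) y. Since this holds for all x, y, we must have A^* = A^T. Therefore
A^* =
[[3, -3],
 [3, 0],
 [0, 3]].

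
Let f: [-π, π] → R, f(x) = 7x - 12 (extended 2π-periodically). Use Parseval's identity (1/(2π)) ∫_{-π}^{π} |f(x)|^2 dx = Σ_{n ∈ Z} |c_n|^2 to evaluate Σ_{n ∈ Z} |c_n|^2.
Σ |c_n|^2 = 49π^2/3 + 144

Expand and integrate term by term over [-π, π]:
  ∫ (7x)^2 dx = 49·(2π^3/3); ∫ 2·7·(-12)·x dx = 0 (odd integrand); ∫ (-12)^2 dx = 144·2π.
So (1/(2π)) ∫_{-π}^{π} (7x - 12)^2 dx = 49π^2/3 + 144 = 49π^2/3 + 144.
Parseval ⇒ Σ |c_n|^2 = 49π^2/3 + 144.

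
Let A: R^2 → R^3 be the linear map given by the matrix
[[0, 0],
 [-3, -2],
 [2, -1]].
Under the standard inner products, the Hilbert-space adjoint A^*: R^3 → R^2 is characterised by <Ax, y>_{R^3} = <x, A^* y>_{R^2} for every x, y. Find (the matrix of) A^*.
A^* = A^T =
[[0, -3, 2],
 [0, -2, -1]]

For real matrices with standard dot products, the defining identity <Ax, y> = <x, A^* y> gives (Ax)^T y = x^T (A^*) y, i.e. x^T A^T y = x^T (A^*) y. Since this holds for all x, y, we must have A^* = A^T. Therefore
A^* =
[[0, -3, 2],
 [0, -2, -1]].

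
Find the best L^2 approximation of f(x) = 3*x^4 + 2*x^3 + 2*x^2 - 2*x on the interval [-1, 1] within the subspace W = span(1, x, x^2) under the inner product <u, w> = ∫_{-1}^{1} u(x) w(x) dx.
g(x) = 32*x^2/7 - 4*x/5 - 9/35

The best approximation g ∈ W is the orthogonal projection of f onto W. Writing g = a_0 + a_1 x + a_2 x^2, the coefficients solve the normal equations G · a = b where
  G_{ij} = <φ_i, φ_j> and b_i = <f, φ_i>, with φ_0 = 1, φ_1 = x, φ_2 = x^2.
G =
  [2, 0, 2/3]
  [0, 2/3, 0]
  [2/3, 0, 2/5],
b = (38/15, -8/15, 58/35).
Solving gives a_0 = -9/35, a_1 = -4/5, a_2 = 32/7, so
  g(x) = 32*x^2/7 - 4*x/5 - 9/35.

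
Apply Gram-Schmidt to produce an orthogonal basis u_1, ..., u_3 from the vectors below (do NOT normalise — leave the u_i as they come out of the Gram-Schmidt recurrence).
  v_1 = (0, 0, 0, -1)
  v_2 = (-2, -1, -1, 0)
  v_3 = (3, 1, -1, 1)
Orthogonal basis:
  u_1 = (0, 0, 0, -1)
  u_2 = (-2, -1, -1, 0)
  u_3 = (1, 0, -2, 0)

Apply the Gram-Schmidt recurrence
  u_1 = v_1
  u_i = v_i − Σ_{j<i} ((v_i · u_j) / (u_j · u_j)) · u_j.

Step by step this gives:
  u_1 = (0, 0, 0, -1)
  u_2 = (-2, -1, -1, 0)
  u_3 = (1, 0, -2, 0)

Orthogonality check:
  u_2 · u_1 = 0 (should be 0)
  u_3 · u_1 = 0 (should be 0)
  u_3 · u_2 = 0 (should be 0)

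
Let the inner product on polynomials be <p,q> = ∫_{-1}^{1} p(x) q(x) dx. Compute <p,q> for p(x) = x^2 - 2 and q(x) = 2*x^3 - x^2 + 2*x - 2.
<p,q> = 38/5

Expand the product: p(x)·q(x) = 2*x^5 - x^4 - 2*x^3 - 4*x + 4.
∫_{-1}^{1} of each monomial x^k gives [2/(k+1) if k even, 0 if k odd]. Integrating term-by-term (or equivalently evaluating the antiderivative F(x) = x^6/3 - x^5/5 - x^4/2 - 2*x^2 + 4*x at the endpoints):
  F(1) − F(−1) = 49/30 − (-179/30) = 38/5.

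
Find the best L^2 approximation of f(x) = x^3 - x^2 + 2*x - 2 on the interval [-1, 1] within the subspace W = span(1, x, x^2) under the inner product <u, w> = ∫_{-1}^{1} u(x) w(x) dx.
g(x) = -x^2 + 13*x/5 - 2

The best approximation g ∈ W is the orthogonal projection of f onto W. Writing g = a_0 + a_1 x + a_2 x^2, the coefficients solve the normal equations G · a = b where
  G_{ij} = <φ_i, φ_j> and b_i = <f, φ_i>, with φ_0 = 1, φ_1 = x, φ_2 = x^2.
G =
  [2, 0, 2/3]
  [0, 2/3, 0]
  [2/3, 0, 2/5],
b = (-14/3, 26/15, -26/15).
Solving gives a_0 = -2, a_1 = 13/5, a_2 = -1, so
  g(x) = -x^2 + 13*x/5 - 2.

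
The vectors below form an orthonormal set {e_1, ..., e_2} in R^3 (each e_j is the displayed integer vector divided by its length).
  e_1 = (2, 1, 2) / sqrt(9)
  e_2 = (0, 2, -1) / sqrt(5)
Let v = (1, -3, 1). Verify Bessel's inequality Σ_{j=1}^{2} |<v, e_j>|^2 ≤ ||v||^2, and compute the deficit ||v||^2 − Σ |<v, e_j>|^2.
Σ |<v, e_j>|^2 = 446/45; ||v||^2 = 11; deficit = 49/45

Write each e_j = u_j / sqrt(<u_j, u_j>) where u_j is the displayed integer vector. Then <v, e_j> = <v, u_j> / sqrt(<u_j, u_j>), so |<v, e_j>|^2 = <v, u_j>^2 / <u_j, u_j>.
Coefficients: <v, e_1> = 1/sqrt(9), <v, e_2> = -7/sqrt(5).
Square and sum: Σ |<v, e_j>|^2 = 446/45.
Compute ||v||^2 = v·v = 11.
Deficit = 11 − 446/45 = 49/45 ≥ 0, confirming Bessel's inequality. (The deficit equals ||v − Σ <v,e_j> e_j||^2, the squared distance from v to span{e_j}.)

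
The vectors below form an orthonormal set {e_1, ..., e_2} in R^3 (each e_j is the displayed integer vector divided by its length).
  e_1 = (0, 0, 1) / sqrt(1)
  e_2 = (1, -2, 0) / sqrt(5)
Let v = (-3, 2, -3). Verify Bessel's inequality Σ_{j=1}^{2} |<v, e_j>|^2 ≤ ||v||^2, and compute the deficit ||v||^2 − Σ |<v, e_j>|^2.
Σ |<v, e_j>|^2 = 94/5; ||v||^2 = 22; deficit = 16/5

Write each e_j = u_j / sqrt(<u_j, u_j>) where u_j is the displayed integer vector. Then <v, e_j> = <v, u_j> / sqrt(<u_j, u_j>), so |<v, e_j>|^2 = <v, u_j>^2 / <u_j, u_j>.
Coefficients: <v, e_1> = -3/sqrt(1), <v, e_2> = -7/sqrt(5).
Square and sum: Σ |<v, e_j>|^2 = 94/5.
Compute ||v||^2 = v·v = 22.
Deficit = 22 − 94/5 = 16/5 ≥ 0, confirming Bessel's inequality. (The deficit equals ||v − Σ <v,e_j> e_j||^2, the squared distance from v to span{e_j}.)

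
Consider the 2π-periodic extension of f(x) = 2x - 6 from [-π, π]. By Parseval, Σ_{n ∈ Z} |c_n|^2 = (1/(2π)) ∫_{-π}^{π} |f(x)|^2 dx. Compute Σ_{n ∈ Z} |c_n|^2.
Σ |c_n|^2 = 4π^2/3 + 36

Expand and integrate term by term over [-π, π]:
  ∫ (2x)^2 dx = 4·(2π^3/3); ∫ 2·2·(-6)·x dx = 0 (odd integrand); ∫ (-6)^2 dx = 36·2π.
So (1/(2π)) ∫_{-π}^{π} (2x - 6)^2 dx = 4π^2/3 + 36 = 4π^2/3 + 36.
Parseval ⇒ Σ |c_n|^2 = 4π^2/3 + 36.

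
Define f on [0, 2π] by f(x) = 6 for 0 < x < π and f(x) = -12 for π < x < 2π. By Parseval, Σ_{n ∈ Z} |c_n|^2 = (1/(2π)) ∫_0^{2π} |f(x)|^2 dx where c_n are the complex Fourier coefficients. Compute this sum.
Σ |c_n|^2 = 90

Parseval equates the L^2 energy of f (normalised by 1/(2π)) with the ℓ^2 sum of its Fourier coefficients: (1/(2π)) ∫_0^{2π} |f|^2 = Σ |c_n|^2.
Compute the left side: (1/(2π)) [∫_0^π 6^2 dx + ∫_π^{2π} (-12)^2 dx] = (1/(2π)) · (36π + 144π) = (36 + 144)/2 = 90.
So Σ_{n ∈ Z} |c_n|^2 = 90.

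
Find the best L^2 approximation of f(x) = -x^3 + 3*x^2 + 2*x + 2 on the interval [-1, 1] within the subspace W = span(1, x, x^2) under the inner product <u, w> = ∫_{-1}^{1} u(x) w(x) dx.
g(x) = 3*x^2 + 7*x/5 + 2

The best approximation g ∈ W is the orthogonal projection of f onto W. Writing g = a_0 + a_1 x + a_2 x^2, the coefficients solve the normal equations G · a = b where
  G_{ij} = <φ_i, φ_j> and b_i = <f, φ_i>, with φ_0 = 1, φ_1 = x, φ_2 = x^2.
G =
  [2, 0, 2/3]
  [0, 2/3, 0]
  [2/3, 0, 2/5],
b = (6, 14/15, 38/15).
Solving gives a_0 = 2, a_1 = 7/5, a_2 = 3, so
  g(x) = 3*x^2 + 7*x/5 + 2.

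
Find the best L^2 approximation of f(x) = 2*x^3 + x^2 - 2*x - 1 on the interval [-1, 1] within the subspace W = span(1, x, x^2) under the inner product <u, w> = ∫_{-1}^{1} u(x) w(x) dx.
g(x) = x^2 - 4*x/5 - 1

The best approximation g ∈ W is the orthogonal projection of f onto W. Writing g = a_0 + a_1 x + a_2 x^2, the coefficients solve the normal equations G · a = b where
  G_{ij} = <φ_i, φ_j> and b_i = <f, φ_i>, with φ_0 = 1, φ_1 = x, φ_2 = x^2.
G =
  [2, 0, 2/3]
  [0, 2/3, 0]
  [2/3, 0, 2/5],
b = (-4/3, -8/15, -4/15).
Solving gives a_0 = -1, a_1 = -4/5, a_2 = 1, so
  g(x) = x^2 - 4*x/5 - 1.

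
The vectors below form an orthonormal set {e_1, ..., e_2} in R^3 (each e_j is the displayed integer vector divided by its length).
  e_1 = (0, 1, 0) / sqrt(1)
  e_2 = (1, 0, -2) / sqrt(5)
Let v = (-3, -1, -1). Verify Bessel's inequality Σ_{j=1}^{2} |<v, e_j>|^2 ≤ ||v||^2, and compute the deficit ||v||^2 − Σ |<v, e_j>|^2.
Σ |<v, e_j>|^2 = 6/5; ||v||^2 = 11; deficit = 49/5

Write each e_j = u_j / sqrt(<u_j, u_j>) where u_j is the displayed integer vector. Then <v, e_j> = <v, u_j> / sqrt(<u_j, u_j>), so |<v, e_j>|^2 = <v, u_j>^2 / <u_j, u_j>.
Coefficients: <v, e_1> = -1/sqrt(1), <v, e_2> = -1/sqrt(5).
Square and sum: Σ |<v, e_j>|^2 = 6/5.
Compute ||v||^2 = v·v = 11.
Deficit = 11 − 6/5 = 49/5 ≥ 0, confirming Bessel's inequality. (The deficit equals ||v − Σ <v,e_j> e_j||^2, the squared distance from v to span{e_j}.)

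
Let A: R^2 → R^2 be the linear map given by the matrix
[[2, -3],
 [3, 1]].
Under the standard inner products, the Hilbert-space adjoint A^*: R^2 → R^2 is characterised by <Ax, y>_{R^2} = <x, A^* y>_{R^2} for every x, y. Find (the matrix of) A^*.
A^* = A^T =
[[2, 3],
 [-3, 1]]

For real matrices with standard dot products, the defining identity <Ax, y> = <x, A^* y> gives (Ax)^T y = x^T (A^*) y, i.e. x^T A^T y = x^T (A^*) y. Since this holds for all x, y, we must have A^* = A^T. Therefore
A^* =
[[2, 3],
 [-3, 1]].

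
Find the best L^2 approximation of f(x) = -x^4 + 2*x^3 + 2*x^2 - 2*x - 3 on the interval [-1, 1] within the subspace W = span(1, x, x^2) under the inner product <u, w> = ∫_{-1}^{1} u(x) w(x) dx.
g(x) = 8*x^2/7 - 4*x/5 - 102/35

The best approximation g ∈ W is the orthogonal projection of f onto W. Writing g = a_0 + a_1 x + a_2 x^2, the coefficients solve the normal equations G · a = b where
  G_{ij} = <φ_i, φ_j> and b_i = <f, φ_i>, with φ_0 = 1, φ_1 = x, φ_2 = x^2.
G =
  [2, 0, 2/3]
  [0, 2/3, 0]
  [2/3, 0, 2/5],
b = (-76/15, -8/15, -52/35).
Solving gives a_0 = -102/35, a_1 = -4/5, a_2 = 8/7, so
  g(x) = 8*x^2/7 - 4*x/5 - 102/35.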